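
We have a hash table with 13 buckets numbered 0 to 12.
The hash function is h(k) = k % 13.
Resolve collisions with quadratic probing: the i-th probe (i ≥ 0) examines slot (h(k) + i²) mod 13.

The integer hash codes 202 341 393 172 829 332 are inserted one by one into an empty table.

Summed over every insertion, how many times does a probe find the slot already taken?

5

Insert 202: h=7, slot 7 empty => index 7.
Insert 341: h=3, slot 3 empty => index 3.
Insert 393: h=3, slot 3 occupied => index 4.
Insert 172: h=3, slots 3,4,7 occupied => index 12.
Insert 829: h=10, slot 10 empty => index 10.
Insert 332: h=7, slot 7 occupied => index 8.
Table: [_, _, _, 341, 393, _, _, 202, 332, _, 829, _, 172]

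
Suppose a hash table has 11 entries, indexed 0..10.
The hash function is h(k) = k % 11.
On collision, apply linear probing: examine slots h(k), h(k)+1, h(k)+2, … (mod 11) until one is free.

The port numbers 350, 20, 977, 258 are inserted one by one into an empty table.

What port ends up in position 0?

350: h=9 → slot 9
20: h=9, probe 9,10 → slot 10
977: h=9, probe 9,10,0 → slot 0
258: h=5 → slot 5
Table: [977, -, -, -, -, 258, -, -, -, 350, 20]

977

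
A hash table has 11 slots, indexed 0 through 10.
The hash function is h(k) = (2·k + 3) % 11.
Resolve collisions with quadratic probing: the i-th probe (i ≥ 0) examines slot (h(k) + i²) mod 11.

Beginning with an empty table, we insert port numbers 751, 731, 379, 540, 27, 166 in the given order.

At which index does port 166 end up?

751: h=9 => slot 9
731: h=2 => slot 2
379: h=2, probe 2,3 => slot 3
540: h=5 => slot 5
27: h=2, probe 2,3,6 => slot 6
166: h=5, probe 5,6,9,3,10 => slot 10
Table: [∅, ∅, 731, 379, ∅, 540, 27, ∅, ∅, 751, 166]

10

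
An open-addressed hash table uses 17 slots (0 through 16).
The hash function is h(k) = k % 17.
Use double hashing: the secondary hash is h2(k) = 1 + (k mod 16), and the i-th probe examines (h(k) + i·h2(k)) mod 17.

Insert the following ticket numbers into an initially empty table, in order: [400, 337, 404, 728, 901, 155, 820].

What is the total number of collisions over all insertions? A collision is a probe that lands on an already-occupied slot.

Insert 400: h=9, slot 9 empty => index 9.
Insert 337: h=14, slot 14 empty => index 14.
Insert 404: h=13, slot 13 empty => index 13.
Insert 728: h=14, h2=9, slot 14 occupied => index 6.
Insert 901: h=0, slot 0 empty => index 0.
Insert 155: h=2, slot 2 empty => index 2.
Insert 820: h=4, slot 4 empty => index 4.
Table: [901, _, 155, _, 820, _, 728, _, _, 400, _, _, _, 404, 337, _, _]

1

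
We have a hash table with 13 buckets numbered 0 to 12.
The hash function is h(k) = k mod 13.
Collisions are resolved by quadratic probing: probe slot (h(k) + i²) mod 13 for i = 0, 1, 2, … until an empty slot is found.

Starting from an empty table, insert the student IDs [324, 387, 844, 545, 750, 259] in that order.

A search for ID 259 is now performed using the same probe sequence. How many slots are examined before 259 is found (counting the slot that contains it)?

4

Insert 324: h=12, slot 12 empty → index 12.
Insert 387: h=10, slot 10 empty → index 10.
Insert 844: h=12, slot 12 occupied → index 0.
Insert 545: h=12, slots 12,0 occupied → index 3.
Insert 750: h=9, slot 9 empty → index 9.
Insert 259: h=12, slots 12,0,3 occupied → index 8.
Table: [844, —, —, 545, —, —, —, —, 259, 750, 387, —, 324]
Lookup 259: h=12, probe 12,0,3,8 → found at 8.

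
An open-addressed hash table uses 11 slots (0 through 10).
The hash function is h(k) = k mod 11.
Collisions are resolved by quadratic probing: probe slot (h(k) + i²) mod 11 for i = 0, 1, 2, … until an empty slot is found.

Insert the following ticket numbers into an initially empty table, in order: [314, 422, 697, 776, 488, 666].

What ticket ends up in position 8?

488

314: h=6 -> slot 6
422: h=4 -> slot 4
697: h=4, probe 4,5 -> slot 5
776: h=6, probe 6,7 -> slot 7
488: h=4, probe 4,5,8 -> slot 8
666: h=6, probe 6,7,10 -> slot 10
Table: [., ., ., ., 422, 697, 314, 776, 488, ., 666]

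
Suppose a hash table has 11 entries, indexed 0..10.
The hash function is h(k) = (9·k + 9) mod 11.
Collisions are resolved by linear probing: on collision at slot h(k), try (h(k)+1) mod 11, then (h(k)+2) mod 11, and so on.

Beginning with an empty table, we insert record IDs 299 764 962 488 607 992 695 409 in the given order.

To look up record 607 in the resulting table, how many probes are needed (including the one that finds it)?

2

Insert 299: h=5, slot 5 empty => index 5.
Insert 764: h=10, slot 10 empty => index 10.
Insert 962: h=10, slot 10 occupied => index 0.
Insert 488: h=1, slot 1 empty => index 1.
Insert 607: h=5, slot 5 occupied => index 6.
Insert 992: h=5, slots 5,6 occupied => index 7.
Insert 695: h=5, slots 5,6,7 occupied => index 8.
Insert 409: h=5, slots 5,6,7,8 occupied => index 9.
Table: [962, 488, -, -, -, 299, 607, 992, 695, 409, 764]
Lookup 607: h=5, probe 5,6 → found at 6.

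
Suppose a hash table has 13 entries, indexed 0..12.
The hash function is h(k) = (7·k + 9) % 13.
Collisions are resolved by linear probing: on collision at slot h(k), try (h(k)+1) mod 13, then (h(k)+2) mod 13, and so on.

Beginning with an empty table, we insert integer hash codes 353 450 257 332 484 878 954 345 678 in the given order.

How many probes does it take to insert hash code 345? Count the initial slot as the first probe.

353 hashes to 10; slot 10 is free => place at 10.
450 hashes to 0; slot 0 is free => place at 0.
257 hashes to 1; slot 1 is free => place at 1.
332 hashes to 6; slot 6 is free => place at 6.
484 hashes to 4; slot 4 is free => place at 4.
878 hashes to 6; 6 taken => place at 7.
954 hashes to 5; slot 5 is free => place at 5.
345 hashes to 6; 6,7 taken => place at 8.
678 hashes to 10; 10 taken => place at 11.
Table: [450, 257, —, —, 484, 954, 332, 878, 345, —, 353, 678, —]

3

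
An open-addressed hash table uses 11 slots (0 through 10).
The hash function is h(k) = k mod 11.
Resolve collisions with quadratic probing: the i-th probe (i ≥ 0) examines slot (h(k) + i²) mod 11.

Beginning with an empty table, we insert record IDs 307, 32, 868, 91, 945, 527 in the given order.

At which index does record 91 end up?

4

Insert 307: h=10, slot 10 empty => index 10.
Insert 32: h=10, slot 10 occupied => index 0.
Insert 868: h=10, slots 10,0 occupied => index 3.
Insert 91: h=3, slot 3 occupied => index 4.
Insert 945: h=10, slots 10,0,3 occupied => index 8.
Insert 527: h=10, slots 10,0,3,8,4 occupied => index 2.
Table: [32, —, 527, 868, 91, —, —, —, 945, —, 307]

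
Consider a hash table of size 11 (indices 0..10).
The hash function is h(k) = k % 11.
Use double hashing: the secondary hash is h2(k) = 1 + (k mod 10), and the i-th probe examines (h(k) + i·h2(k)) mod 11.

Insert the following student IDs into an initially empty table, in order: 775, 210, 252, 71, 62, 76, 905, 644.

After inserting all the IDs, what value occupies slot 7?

71

775: h=5 -> slot 5
210: h=1 -> slot 1
252: h=10 -> slot 10
71: h=5, h2=2, probe 5,7 -> slot 7
62: h=7, h2=3, probe 7,10,2 -> slot 2
76: h=10, h2=7, probe 10,6 -> slot 6
905: h=3 -> slot 3
644: h=6, h2=5, probe 6,0 -> slot 0
Table: [644, 210, 62, 905, —, 775, 76, 71, —, —, 252]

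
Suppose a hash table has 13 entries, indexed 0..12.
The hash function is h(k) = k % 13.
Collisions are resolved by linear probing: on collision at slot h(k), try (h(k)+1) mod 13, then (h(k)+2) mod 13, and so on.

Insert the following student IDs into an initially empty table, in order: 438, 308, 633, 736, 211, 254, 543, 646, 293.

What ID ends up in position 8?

Insert 438: h=9, slot 9 empty → index 9.
Insert 308: h=9, slot 9 occupied → index 10.
Insert 633: h=9, slots 9,10 occupied → index 11.
Insert 736: h=8, slot 8 empty → index 8.
Insert 211: h=3, slot 3 empty → index 3.
Insert 254: h=7, slot 7 empty → index 7.
Insert 543: h=10, slots 10,11 occupied → index 12.
Insert 646: h=9, slots 9,10,11,12 occupied → index 0.
Insert 293: h=7, slots 7,8,9,10,11,12,0 occupied → index 1.
Table: [646, 293, ∅, 211, ∅, ∅, ∅, 254, 736, 438, 308, 633, 543]

736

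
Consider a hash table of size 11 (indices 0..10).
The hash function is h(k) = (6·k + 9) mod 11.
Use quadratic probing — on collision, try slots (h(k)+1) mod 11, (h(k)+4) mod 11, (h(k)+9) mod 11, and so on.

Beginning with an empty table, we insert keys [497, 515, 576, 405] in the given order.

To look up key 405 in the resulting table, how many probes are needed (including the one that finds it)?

2

Insert 497: h=10, slot 10 empty → index 10.
Insert 515: h=8, slot 8 empty → index 8.
Insert 576: h=0, slot 0 empty → index 0.
Insert 405: h=8, slot 8 occupied → index 9.
Table: [576, -, -, -, -, -, -, -, 515, 405, 497]
Lookup 405: h=8, probe 8,9 → found at 9.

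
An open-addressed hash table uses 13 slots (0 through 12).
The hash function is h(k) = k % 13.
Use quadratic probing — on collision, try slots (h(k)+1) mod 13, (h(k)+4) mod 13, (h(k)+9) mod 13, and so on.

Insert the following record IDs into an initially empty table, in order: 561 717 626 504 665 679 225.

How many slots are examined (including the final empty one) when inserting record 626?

561: h=2 -> slot 2
717: h=2, probe 2,3 -> slot 3
626: h=2, probe 2,3,6 -> slot 6
504: h=10 -> slot 10
665: h=2, probe 2,3,6,11 -> slot 11
679: h=3, probe 3,4 -> slot 4
225: h=4, probe 4,5 -> slot 5
Table: [—, —, 561, 717, 679, 225, 626, —, —, —, 504, 665, —]

3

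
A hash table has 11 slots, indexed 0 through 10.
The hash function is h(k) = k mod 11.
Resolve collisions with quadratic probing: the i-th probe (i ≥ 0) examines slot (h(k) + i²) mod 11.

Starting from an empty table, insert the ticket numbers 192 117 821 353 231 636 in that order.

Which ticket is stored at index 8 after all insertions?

821

Insert 192: h=5, slot 5 empty -> index 5.
Insert 117: h=7, slot 7 empty -> index 7.
Insert 821: h=7, slot 7 occupied -> index 8.
Insert 353: h=1, slot 1 empty -> index 1.
Insert 231: h=0, slot 0 empty -> index 0.
Insert 636: h=9, slot 9 empty -> index 9.
Table: [231, 353, —, —, —, 192, —, 117, 821, 636, —]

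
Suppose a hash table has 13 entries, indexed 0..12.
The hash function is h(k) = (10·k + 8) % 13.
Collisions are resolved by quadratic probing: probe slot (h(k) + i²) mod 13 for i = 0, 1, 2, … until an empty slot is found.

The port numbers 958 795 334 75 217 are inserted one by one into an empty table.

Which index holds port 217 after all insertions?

Insert 958: h=7, slot 7 empty => index 7.
Insert 795: h=2, slot 2 empty => index 2.
Insert 334: h=7, slot 7 occupied => index 8.
Insert 75: h=4, slot 4 empty => index 4.
Insert 217: h=7, slots 7,8 occupied => index 11.
Table: [., ., 795, ., 75, ., ., 958, 334, ., ., 217, .]

11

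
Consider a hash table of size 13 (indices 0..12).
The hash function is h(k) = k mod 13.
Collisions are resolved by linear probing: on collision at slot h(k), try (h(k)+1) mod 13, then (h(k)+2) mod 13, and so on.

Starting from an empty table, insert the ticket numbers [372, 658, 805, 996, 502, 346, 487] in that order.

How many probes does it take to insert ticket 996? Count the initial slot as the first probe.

372: h=8 → slot 8
658: h=8, probe 8,9 → slot 9
805: h=12 → slot 12
996: h=8, probe 8,9,10 → slot 10
502: h=8, probe 8,9,10,11 → slot 11
346: h=8, probe 8,9,10,11,12,0 → slot 0
487: h=6 → slot 6
Table: [346, ., ., ., ., ., 487, ., 372, 658, 996, 502, 805]

3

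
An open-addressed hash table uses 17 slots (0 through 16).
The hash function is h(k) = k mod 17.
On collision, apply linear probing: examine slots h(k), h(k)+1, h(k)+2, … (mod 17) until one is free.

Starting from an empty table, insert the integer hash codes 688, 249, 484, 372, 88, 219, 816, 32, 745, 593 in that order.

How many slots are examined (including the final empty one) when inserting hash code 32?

4

Insert 688: h=8, slot 8 empty => index 8.
Insert 249: h=11, slot 11 empty => index 11.
Insert 484: h=8, slot 8 occupied => index 9.
Insert 372: h=15, slot 15 empty => index 15.
Insert 88: h=3, slot 3 empty => index 3.
Insert 219: h=15, slot 15 occupied => index 16.
Insert 816: h=0, slot 0 empty => index 0.
Insert 32: h=15, slots 15,16,0 occupied => index 1.
Insert 745: h=14, slot 14 empty => index 14.
Insert 593: h=15, slots 15,16,0,1 occupied => index 2.
Table: [816, 32, 593, 88, ∅, ∅, ∅, ∅, 688, 484, ∅, 249, ∅, ∅, 745, 372, 219]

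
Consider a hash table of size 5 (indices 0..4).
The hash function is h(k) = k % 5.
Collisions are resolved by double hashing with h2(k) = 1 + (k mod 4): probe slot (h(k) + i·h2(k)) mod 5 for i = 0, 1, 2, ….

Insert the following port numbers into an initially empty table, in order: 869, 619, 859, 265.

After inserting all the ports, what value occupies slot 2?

869 hashes to 4; slot 4 is free => place at 4.
619 hashes to 4, h2=4; 4 taken => place at 3.
859 hashes to 4, h2=4; 4,3 taken => place at 2.
265 hashes to 0; slot 0 is free => place at 0.
Table: [265, _, 859, 619, 869]

859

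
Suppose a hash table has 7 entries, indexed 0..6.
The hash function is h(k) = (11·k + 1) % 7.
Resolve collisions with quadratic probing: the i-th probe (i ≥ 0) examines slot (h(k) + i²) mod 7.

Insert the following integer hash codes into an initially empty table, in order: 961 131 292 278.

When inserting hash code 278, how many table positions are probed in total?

3

961 hashes to 2; slot 2 is free => place at 2.
131 hashes to 0; slot 0 is free => place at 0.
292 hashes to 0; 0 taken => place at 1.
278 hashes to 0; 0,1 taken => place at 4.
Table: [131, 292, 961, -, 278, -, -]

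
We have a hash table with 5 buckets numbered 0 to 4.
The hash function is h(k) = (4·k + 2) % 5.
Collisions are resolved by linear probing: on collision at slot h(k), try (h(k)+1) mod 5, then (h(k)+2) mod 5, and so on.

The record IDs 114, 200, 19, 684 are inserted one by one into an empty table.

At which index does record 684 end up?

114 hashes to 3; slot 3 is free → place at 3.
200 hashes to 2; slot 2 is free → place at 2.
19 hashes to 3; 3 taken → place at 4.
684 hashes to 3; 3,4 taken → place at 0.
Table: [684, _, 200, 114, 19]

0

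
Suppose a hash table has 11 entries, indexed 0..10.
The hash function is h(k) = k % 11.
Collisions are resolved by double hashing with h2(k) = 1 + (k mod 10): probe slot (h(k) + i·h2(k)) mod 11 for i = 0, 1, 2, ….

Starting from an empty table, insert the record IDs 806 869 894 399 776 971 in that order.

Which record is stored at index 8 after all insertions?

894

806: h=3 → slot 3
869: h=0 → slot 0
894: h=3, h2=5, probe 3,8 → slot 8
399: h=3, h2=10, probe 3,2 → slot 2
776: h=6 → slot 6
971: h=3, h2=2, probe 3,5 → slot 5
Table: [869, ∅, 399, 806, ∅, 971, 776, ∅, 894, ∅, ∅]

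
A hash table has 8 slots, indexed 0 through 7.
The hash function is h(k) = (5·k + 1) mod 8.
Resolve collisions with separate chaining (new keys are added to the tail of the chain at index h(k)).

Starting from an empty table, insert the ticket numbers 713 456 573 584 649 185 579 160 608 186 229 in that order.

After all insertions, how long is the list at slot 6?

713 -> bucket 6
456 -> bucket 1
573 -> bucket 2
584 -> bucket 1 (collision)
649 -> bucket 6 (collision)
185 -> bucket 6 (collision)
579 -> bucket 0
160 -> bucket 1 (collision)
608 -> bucket 1 (collision)
186 -> bucket 3
229 -> bucket 2 (collision)
Final buckets:
0: 579
1: 456 -> 584 -> 160 -> 608
2: 573 -> 229
3: 186
4: _
5: _
6: 713 -> 649 -> 185
7: _

3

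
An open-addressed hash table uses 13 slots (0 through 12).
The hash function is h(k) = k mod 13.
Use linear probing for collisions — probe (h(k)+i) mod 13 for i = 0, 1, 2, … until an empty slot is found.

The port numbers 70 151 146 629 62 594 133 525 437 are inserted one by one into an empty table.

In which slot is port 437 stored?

Insert 70: h=5, slot 5 empty → index 5.
Insert 151: h=8, slot 8 empty → index 8.
Insert 146: h=3, slot 3 empty → index 3.
Insert 629: h=5, slot 5 occupied → index 6.
Insert 62: h=10, slot 10 empty → index 10.
Insert 594: h=9, slot 9 empty → index 9.
Insert 133: h=3, slot 3 occupied → index 4.
Insert 525: h=5, slots 5,6 occupied → index 7.
Insert 437: h=8, slots 8,9,10 occupied → index 11.
Table: [∅, ∅, ∅, 146, 133, 70, 629, 525, 151, 594, 62, 437, ∅]

11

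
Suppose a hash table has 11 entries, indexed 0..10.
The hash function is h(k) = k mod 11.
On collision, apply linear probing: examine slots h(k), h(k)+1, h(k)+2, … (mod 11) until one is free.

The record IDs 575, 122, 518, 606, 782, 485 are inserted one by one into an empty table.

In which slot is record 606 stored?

4

575 hashes to 3; slot 3 is free → place at 3.
122 hashes to 1; slot 1 is free → place at 1.
518 hashes to 1; 1 taken → place at 2.
606 hashes to 1; 1,2,3 taken → place at 4.
782 hashes to 1; 1,2,3,4 taken → place at 5.
485 hashes to 1; 1,2,3,4,5 taken → place at 6.
Table: [∅, 122, 518, 575, 606, 782, 485, ∅, ∅, ∅, ∅]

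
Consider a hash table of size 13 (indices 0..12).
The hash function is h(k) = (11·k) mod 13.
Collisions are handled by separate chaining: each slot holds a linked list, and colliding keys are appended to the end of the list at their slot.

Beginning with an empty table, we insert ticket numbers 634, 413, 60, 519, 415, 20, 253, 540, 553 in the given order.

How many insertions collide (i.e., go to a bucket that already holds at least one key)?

4

634 → bucket 6
413 → bucket 6 (collision)
60 → bucket 10
519 → bucket 2
415 → bucket 2 (collision)
20 → bucket 12
253 → bucket 1
540 → bucket 12 (collision)
553 → bucket 12 (collision)
Final buckets:
0: —
1: 253
2: 519 -> 415
3: —
4: —
5: —
6: 634 -> 413
7: —
8: —
9: —
10: 60
11: —
12: 20 -> 540 -> 553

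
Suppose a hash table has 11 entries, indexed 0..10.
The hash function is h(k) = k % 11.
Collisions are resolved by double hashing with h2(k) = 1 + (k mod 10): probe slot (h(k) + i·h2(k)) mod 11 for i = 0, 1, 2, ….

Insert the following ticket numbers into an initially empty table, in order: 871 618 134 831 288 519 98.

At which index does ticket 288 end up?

871: h=2 → slot 2
618: h=2, h2=9, probe 2,0 → slot 0
134: h=2, h2=5, probe 2,7 → slot 7
831: h=6 → slot 6
288: h=2, h2=9, probe 2,0,9 → slot 9
519: h=2, h2=10, probe 2,1 → slot 1
98: h=10 → slot 10
Table: [618, 519, 871, ., ., ., 831, 134, ., 288, 98]

9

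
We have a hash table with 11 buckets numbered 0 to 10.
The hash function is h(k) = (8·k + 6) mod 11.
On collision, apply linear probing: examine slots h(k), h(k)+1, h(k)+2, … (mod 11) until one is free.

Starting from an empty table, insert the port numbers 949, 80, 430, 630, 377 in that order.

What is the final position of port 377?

Insert 949: h=8, slot 8 empty -> index 8.
Insert 80: h=8, slot 8 occupied -> index 9.
Insert 430: h=3, slot 3 empty -> index 3.
Insert 630: h=8, slots 8,9 occupied -> index 10.
Insert 377: h=8, slots 8,9,10 occupied -> index 0.
Table: [377, -, -, 430, -, -, -, -, 949, 80, 630]

0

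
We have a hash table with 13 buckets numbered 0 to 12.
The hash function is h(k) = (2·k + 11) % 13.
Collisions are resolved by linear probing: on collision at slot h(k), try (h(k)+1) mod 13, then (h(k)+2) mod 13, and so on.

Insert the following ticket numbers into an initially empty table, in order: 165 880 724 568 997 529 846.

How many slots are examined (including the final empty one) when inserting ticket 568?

4

165: h=3 => slot 3
880: h=3, probe 3,4 => slot 4
724: h=3, probe 3,4,5 => slot 5
568: h=3, probe 3,4,5,6 => slot 6
997: h=3, probe 3,4,5,6,7 => slot 7
529: h=3, probe 3,4,5,6,7,8 => slot 8
846: h=0 => slot 0
Table: [846, -, -, 165, 880, 724, 568, 997, 529, -, -, -, -]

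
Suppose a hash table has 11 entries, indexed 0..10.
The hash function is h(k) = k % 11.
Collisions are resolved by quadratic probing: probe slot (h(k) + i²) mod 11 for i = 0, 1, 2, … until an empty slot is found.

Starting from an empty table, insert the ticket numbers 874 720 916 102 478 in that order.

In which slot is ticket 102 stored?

4

Insert 874: h=5, slot 5 empty -> index 5.
Insert 720: h=5, slot 5 occupied -> index 6.
Insert 916: h=3, slot 3 empty -> index 3.
Insert 102: h=3, slot 3 occupied -> index 4.
Insert 478: h=5, slots 5,6 occupied -> index 9.
Table: [-, -, -, 916, 102, 874, 720, -, -, 478, -]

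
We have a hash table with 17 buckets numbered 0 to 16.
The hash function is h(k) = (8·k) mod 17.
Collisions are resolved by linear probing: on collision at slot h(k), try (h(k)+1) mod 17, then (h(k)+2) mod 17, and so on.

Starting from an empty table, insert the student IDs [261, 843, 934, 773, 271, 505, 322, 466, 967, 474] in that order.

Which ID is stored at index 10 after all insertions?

271

Insert 261: h=14, slot 14 empty => index 14.
Insert 843: h=12, slot 12 empty => index 12.
Insert 934: h=9, slot 9 empty => index 9.
Insert 773: h=13, slot 13 empty => index 13.
Insert 271: h=9, slot 9 occupied => index 10.
Insert 505: h=11, slot 11 empty => index 11.
Insert 322: h=9, slots 9,10,11,12,13,14 occupied => index 15.
Insert 466: h=5, slot 5 empty => index 5.
Insert 967: h=1, slot 1 empty => index 1.
Insert 474: h=1, slot 1 occupied => index 2.
Table: [_, 967, 474, _, _, 466, _, _, _, 934, 271, 505, 843, 773, 261, 322, _]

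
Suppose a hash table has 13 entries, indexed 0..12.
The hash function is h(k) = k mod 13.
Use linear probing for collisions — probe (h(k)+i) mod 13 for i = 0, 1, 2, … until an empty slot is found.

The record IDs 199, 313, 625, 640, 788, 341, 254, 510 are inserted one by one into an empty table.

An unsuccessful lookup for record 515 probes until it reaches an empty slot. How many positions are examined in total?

199: h=4 => slot 4
313: h=1 => slot 1
625: h=1, probe 1,2 => slot 2
640: h=3 => slot 3
788: h=8 => slot 8
341: h=3, probe 3,4,5 => slot 5
254: h=7 => slot 7
510: h=3, probe 3,4,5,6 => slot 6
Table: [-, 313, 625, 640, 199, 341, 510, 254, 788, -, -, -, -]
Lookup 515: h=8, probe 8,9 → slot 9 empty, not found.

2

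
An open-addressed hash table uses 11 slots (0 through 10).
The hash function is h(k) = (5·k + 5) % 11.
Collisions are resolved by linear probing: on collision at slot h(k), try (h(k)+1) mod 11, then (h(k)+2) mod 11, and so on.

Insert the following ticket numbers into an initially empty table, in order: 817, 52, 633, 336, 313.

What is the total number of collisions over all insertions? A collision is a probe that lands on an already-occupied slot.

1

817 hashes to 9; slot 9 is free => place at 9.
52 hashes to 1; slot 1 is free => place at 1.
633 hashes to 2; slot 2 is free => place at 2.
336 hashes to 2; 2 taken => place at 3.
313 hashes to 8; slot 8 is free => place at 8.
Table: [∅, 52, 633, 336, ∅, ∅, ∅, ∅, 313, 817, ∅]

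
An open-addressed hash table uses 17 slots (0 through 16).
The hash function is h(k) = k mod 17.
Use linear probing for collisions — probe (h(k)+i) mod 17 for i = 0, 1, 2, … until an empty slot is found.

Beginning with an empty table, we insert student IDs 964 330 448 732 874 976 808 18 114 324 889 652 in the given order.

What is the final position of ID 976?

9

964: h=12 => slot 12
330: h=7 => slot 7
448: h=6 => slot 6
732: h=1 => slot 1
874: h=7, probe 7,8 => slot 8
976: h=7, probe 7,8,9 => slot 9
808: h=9, probe 9,10 => slot 10
18: h=1, probe 1,2 => slot 2
114: h=12, probe 12,13 => slot 13
324: h=1, probe 1,2,3 => slot 3
889: h=5 => slot 5
652: h=6, probe 6,7,8,9,10,11 => slot 11
Table: [-, 732, 18, 324, -, 889, 448, 330, 874, 976, 808, 652, 964, 114, -, -, -]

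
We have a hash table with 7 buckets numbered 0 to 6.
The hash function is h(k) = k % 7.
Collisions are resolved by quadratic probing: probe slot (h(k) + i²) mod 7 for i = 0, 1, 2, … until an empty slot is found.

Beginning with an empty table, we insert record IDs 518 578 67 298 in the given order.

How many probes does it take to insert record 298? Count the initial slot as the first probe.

3

518: h=0 => slot 0
578: h=4 => slot 4
67: h=4, probe 4,5 => slot 5
298: h=4, probe 4,5,1 => slot 1
Table: [518, 298, —, —, 578, 67, —]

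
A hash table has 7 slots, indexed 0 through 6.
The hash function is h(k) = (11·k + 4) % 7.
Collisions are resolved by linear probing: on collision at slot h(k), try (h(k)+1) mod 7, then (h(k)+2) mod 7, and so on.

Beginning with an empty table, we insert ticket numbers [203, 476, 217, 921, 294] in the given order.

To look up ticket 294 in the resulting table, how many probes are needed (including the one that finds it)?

203 hashes to 4; slot 4 is free -> place at 4.
476 hashes to 4; 4 taken -> place at 5.
217 hashes to 4; 4,5 taken -> place at 6.
921 hashes to 6; 6 taken -> place at 0.
294 hashes to 4; 4,5,6,0 taken -> place at 1.
Table: [921, 294, _, _, 203, 476, 217]
Lookup 294: h=4, probe 4,5,6,0,1 → found at 1.

5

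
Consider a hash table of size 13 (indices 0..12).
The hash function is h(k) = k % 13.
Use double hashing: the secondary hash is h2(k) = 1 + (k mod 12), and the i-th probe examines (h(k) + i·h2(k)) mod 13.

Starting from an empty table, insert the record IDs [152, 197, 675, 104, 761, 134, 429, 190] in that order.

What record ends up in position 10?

Insert 152: h=9, slot 9 empty -> index 9.
Insert 197: h=2, slot 2 empty -> index 2.
Insert 675: h=12, slot 12 empty -> index 12.
Insert 104: h=0, slot 0 empty -> index 0.
Insert 761: h=7, slot 7 empty -> index 7.
Insert 134: h=4, slot 4 empty -> index 4.
Insert 429: h=0, h2=10, slot 0 occupied -> index 10.
Insert 190: h=8, slot 8 empty -> index 8.
Table: [104, _, 197, _, 134, _, _, 761, 190, 152, 429, _, 675]

429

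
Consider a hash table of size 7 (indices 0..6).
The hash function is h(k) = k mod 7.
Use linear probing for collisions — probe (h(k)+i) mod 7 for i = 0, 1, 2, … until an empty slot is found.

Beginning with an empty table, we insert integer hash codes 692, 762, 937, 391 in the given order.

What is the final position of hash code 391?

2

Insert 692: h=6, slot 6 empty -> index 6.
Insert 762: h=6, slot 6 occupied -> index 0.
Insert 937: h=6, slots 6,0 occupied -> index 1.
Insert 391: h=6, slots 6,0,1 occupied -> index 2.
Table: [762, 937, 391, ., ., ., 692]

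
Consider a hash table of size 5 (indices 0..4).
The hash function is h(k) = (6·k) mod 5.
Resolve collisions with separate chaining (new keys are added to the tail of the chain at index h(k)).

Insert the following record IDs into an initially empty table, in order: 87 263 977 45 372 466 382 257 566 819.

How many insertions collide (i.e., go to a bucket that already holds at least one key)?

5

87 -> bucket 2
263 -> bucket 3
977 -> bucket 2 (collision)
45 -> bucket 0
372 -> bucket 2 (collision)
466 -> bucket 1
382 -> bucket 2 (collision)
257 -> bucket 2 (collision)
566 -> bucket 1 (collision)
819 -> bucket 4
Final buckets:
0: 45
1: 466 -> 566
2: 87 -> 977 -> 372 -> 382 -> 257
3: 263
4: 819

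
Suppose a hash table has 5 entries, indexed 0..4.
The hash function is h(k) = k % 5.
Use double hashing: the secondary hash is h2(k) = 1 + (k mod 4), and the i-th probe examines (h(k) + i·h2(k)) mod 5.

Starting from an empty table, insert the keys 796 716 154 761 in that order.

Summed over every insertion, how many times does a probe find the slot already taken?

796: h=1 -> slot 1
716: h=1, h2=1, probe 1,2 -> slot 2
154: h=4 -> slot 4
761: h=1, h2=2, probe 1,3 -> slot 3
Table: [., 796, 716, 761, 154]

2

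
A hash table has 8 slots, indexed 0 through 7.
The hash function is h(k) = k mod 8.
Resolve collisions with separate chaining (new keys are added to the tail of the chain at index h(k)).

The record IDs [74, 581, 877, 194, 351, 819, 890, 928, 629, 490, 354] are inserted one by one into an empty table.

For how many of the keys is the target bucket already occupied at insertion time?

74 -> bucket 2
581 -> bucket 5
877 -> bucket 5 (collision)
194 -> bucket 2 (collision)
351 -> bucket 7
819 -> bucket 3
890 -> bucket 2 (collision)
928 -> bucket 0
629 -> bucket 5 (collision)
490 -> bucket 2 (collision)
354 -> bucket 2 (collision)
Final buckets:
0: 928
1: .
2: 74 -> 194 -> 890 -> 490 -> 354
3: 819
4: .
5: 581 -> 877 -> 629
6: .
7: 351

6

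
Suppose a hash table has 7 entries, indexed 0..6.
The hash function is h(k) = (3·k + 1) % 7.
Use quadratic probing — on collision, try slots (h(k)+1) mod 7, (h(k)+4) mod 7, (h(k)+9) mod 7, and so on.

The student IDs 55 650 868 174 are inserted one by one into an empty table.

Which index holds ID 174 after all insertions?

55 hashes to 5; slot 5 is free -> place at 5.
650 hashes to 5; 5 taken -> place at 6.
868 hashes to 1; slot 1 is free -> place at 1.
174 hashes to 5; 5,6 taken -> place at 2.
Table: [—, 868, 174, —, —, 55, 650]

2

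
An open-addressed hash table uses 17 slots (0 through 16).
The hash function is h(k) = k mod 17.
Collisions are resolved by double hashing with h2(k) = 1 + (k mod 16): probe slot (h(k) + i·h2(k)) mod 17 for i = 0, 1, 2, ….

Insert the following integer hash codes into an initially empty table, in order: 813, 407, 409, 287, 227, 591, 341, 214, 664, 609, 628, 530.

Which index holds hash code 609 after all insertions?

813: h=14 => slot 14
407: h=16 => slot 16
409: h=1 => slot 1
287: h=15 => slot 15
227: h=6 => slot 6
591: h=13 => slot 13
341: h=1, h2=6, probe 1,7 => slot 7
214: h=10 => slot 10
664: h=1, h2=9, probe 1,10,2 => slot 2
609: h=14, h2=2, probe 14,16,1,3 => slot 3
628: h=16, h2=5, probe 16,4 => slot 4
530: h=3, h2=3, probe 3,6,9 => slot 9
Table: [., 409, 664, 609, 628, ., 227, 341, ., 530, 214, ., ., 591, 813, 287, 407]

3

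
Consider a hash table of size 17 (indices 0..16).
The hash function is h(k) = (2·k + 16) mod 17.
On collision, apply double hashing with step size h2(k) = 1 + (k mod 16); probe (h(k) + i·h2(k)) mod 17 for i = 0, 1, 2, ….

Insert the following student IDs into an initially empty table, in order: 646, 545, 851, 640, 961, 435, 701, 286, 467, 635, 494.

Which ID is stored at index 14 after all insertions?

494

646 hashes to 16; slot 16 is free → place at 16.
545 hashes to 1; slot 1 is free → place at 1.
851 hashes to 1, h2=4; 1 taken → place at 5.
640 hashes to 4; slot 4 is free → place at 4.
961 hashes to 0; slot 0 is free → place at 0.
435 hashes to 2; slot 2 is free → place at 2.
701 hashes to 7; slot 7 is free → place at 7.
286 hashes to 10; slot 10 is free → place at 10.
467 hashes to 15; slot 15 is free → place at 15.
635 hashes to 11; slot 11 is free → place at 11.
494 hashes to 1, h2=15; 1,16 taken → place at 14.
Table: [961, 545, 435, _, 640, 851, _, 701, _, _, 286, 635, _, _, 494, 467, 646]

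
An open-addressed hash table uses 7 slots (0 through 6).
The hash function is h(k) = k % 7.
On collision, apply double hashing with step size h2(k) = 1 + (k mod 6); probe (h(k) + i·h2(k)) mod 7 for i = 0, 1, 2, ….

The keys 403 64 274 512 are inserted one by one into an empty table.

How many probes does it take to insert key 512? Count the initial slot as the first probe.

Insert 403: h=4, slot 4 empty => index 4.
Insert 64: h=1, slot 1 empty => index 1.
Insert 274: h=1, h2=5, slot 1 occupied => index 6.
Insert 512: h=1, h2=3, slots 1,4 occupied => index 0.
Table: [512, 64, ., ., 403, ., 274]

3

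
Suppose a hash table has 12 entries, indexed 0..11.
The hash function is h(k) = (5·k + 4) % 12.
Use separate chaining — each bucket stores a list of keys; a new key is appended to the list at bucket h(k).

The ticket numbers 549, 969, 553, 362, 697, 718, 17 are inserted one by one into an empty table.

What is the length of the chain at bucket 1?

2

549 → bucket 1
969 → bucket 1 (collision)
553 → bucket 9
362 → bucket 2
697 → bucket 9 (collision)
718 → bucket 6
17 → bucket 5
Final buckets:
0: .
1: 549 -> 969
2: 362
3: .
4: .
5: 17
6: 718
7: .
8: .
9: 553 -> 697
10: .
11: .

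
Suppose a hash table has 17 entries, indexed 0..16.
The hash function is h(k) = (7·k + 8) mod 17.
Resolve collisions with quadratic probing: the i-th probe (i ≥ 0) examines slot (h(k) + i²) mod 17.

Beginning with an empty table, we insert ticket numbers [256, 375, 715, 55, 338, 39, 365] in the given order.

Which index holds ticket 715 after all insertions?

2

Insert 256: h=15, slot 15 empty -> index 15.
Insert 375: h=15, slot 15 occupied -> index 16.
Insert 715: h=15, slots 15,16 occupied -> index 2.
Insert 55: h=2, slot 2 occupied -> index 3.
Insert 338: h=11, slot 11 empty -> index 11.
Insert 39: h=9, slot 9 empty -> index 9.
Insert 365: h=13, slot 13 empty -> index 13.
Table: [., ., 715, 55, ., ., ., ., ., 39, ., 338, ., 365, ., 256, 375]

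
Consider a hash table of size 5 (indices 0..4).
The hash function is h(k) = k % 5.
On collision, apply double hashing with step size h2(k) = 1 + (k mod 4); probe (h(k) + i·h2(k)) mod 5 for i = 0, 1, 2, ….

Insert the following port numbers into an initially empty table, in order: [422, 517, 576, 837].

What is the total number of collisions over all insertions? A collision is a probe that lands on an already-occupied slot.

4

Insert 422: h=2, slot 2 empty → index 2.
Insert 517: h=2, h2=2, slot 2 occupied → index 4.
Insert 576: h=1, slot 1 empty → index 1.
Insert 837: h=2, h2=2, slots 2,4,1 occupied → index 3.
Table: [—, 576, 422, 837, 517]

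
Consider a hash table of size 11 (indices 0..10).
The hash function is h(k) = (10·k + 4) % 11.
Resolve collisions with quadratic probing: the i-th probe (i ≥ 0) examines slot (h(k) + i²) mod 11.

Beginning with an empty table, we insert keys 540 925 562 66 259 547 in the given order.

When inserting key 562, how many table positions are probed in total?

3

540: h=3 -> slot 3
925: h=3, probe 3,4 -> slot 4
562: h=3, probe 3,4,7 -> slot 7
66: h=4, probe 4,5 -> slot 5
259: h=9 -> slot 9
547: h=7, probe 7,8 -> slot 8
Table: [., ., ., 540, 925, 66, ., 562, 547, 259, .]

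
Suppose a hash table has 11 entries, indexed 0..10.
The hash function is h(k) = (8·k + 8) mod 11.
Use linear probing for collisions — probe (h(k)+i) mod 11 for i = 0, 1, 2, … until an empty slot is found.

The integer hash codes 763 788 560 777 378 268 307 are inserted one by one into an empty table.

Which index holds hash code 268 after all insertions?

1

763 hashes to 7; slot 7 is free → place at 7.
788 hashes to 9; slot 9 is free → place at 9.
560 hashes to 0; slot 0 is free → place at 0.
777 hashes to 9; 9 taken → place at 10.
378 hashes to 7; 7 taken → place at 8.
268 hashes to 7; 7,8,9,10,0 taken → place at 1.
307 hashes to 0; 0,1 taken → place at 2.
Table: [560, 268, 307, —, —, —, —, 763, 378, 788, 777]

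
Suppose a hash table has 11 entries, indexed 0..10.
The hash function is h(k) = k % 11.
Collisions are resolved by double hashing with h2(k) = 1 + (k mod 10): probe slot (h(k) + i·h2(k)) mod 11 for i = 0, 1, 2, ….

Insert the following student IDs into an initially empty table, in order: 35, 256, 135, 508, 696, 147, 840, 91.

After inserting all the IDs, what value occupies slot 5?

35: h=2 -> slot 2
256: h=3 -> slot 3
135: h=3, h2=6, probe 3,9 -> slot 9
508: h=2, h2=9, probe 2,0 -> slot 0
696: h=3, h2=7, probe 3,10 -> slot 10
147: h=4 -> slot 4
840: h=4, h2=1, probe 4,5 -> slot 5
91: h=3, h2=2, probe 3,5,7 -> slot 7
Table: [508, _, 35, 256, 147, 840, _, 91, _, 135, 696]

840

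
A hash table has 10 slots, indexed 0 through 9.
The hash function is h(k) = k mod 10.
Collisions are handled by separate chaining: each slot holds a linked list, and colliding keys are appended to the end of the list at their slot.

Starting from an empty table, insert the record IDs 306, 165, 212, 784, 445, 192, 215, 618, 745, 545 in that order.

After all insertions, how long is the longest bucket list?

5

Insert 306: h=6, bucket 6 empty → new chain.
Insert 165: h=5, bucket 5 empty → new chain.
Insert 212: h=2, bucket 2 empty → new chain.
Insert 784: h=4, bucket 4 empty → new chain.
Insert 445: h=5, bucket 5 nonempty → append to chain.
Insert 192: h=2, bucket 2 nonempty → append to chain.
Insert 215: h=5, bucket 5 nonempty → append to chain.
Insert 618: h=8, bucket 8 empty → new chain.
Insert 745: h=5, bucket 5 nonempty → append to chain.
Insert 545: h=5, bucket 5 nonempty → append to chain.
Final buckets:
0: —
1: —
2: 212 -> 192
3: —
4: 784
5: 165 -> 445 -> 215 -> 745 -> 545
6: 306
7: —
8: 618
9: —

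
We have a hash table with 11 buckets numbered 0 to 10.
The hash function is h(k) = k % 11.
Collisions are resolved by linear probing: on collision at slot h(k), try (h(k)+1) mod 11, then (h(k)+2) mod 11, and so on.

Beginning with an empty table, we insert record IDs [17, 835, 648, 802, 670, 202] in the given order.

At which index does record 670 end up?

17: h=6 => slot 6
835: h=10 => slot 10
648: h=10, probe 10,0 => slot 0
802: h=10, probe 10,0,1 => slot 1
670: h=10, probe 10,0,1,2 => slot 2
202: h=4 => slot 4
Table: [648, 802, 670, —, 202, —, 17, —, —, —, 835]

2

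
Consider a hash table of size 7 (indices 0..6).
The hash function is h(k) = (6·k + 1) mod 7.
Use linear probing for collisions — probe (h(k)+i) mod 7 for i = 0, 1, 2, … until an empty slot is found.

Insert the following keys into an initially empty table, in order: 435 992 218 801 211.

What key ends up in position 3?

992

435: h=0 -> slot 0
992: h=3 -> slot 3
218: h=0, probe 0,1 -> slot 1
801: h=5 -> slot 5
211: h=0, probe 0,1,2 -> slot 2
Table: [435, 218, 211, 992, ., 801, .]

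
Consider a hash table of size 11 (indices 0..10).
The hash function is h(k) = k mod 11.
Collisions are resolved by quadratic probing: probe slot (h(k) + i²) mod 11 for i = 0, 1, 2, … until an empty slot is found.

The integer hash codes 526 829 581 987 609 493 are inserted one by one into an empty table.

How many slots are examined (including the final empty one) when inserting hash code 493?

Insert 526: h=9, slot 9 empty → index 9.
Insert 829: h=4, slot 4 empty → index 4.
Insert 581: h=9, slot 9 occupied → index 10.
Insert 987: h=8, slot 8 empty → index 8.
Insert 609: h=4, slot 4 occupied → index 5.
Insert 493: h=9, slots 9,10 occupied → index 2.
Table: [., ., 493, ., 829, 609, ., ., 987, 526, 581]

3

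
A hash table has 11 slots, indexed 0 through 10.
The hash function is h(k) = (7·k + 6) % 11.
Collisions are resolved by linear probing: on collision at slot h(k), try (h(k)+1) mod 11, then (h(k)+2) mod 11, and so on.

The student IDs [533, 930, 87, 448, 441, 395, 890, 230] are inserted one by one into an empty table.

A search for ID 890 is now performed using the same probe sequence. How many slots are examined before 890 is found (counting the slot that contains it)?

Insert 533: h=8, slot 8 empty => index 8.
Insert 930: h=4, slot 4 empty => index 4.
Insert 87: h=10, slot 10 empty => index 10.
Insert 448: h=7, slot 7 empty => index 7.
Insert 441: h=2, slot 2 empty => index 2.
Insert 395: h=10, slot 10 occupied => index 0.
Insert 890: h=10, slots 10,0 occupied => index 1.
Insert 230: h=10, slots 10,0,1,2 occupied => index 3.
Table: [395, 890, 441, 230, 930, -, -, 448, 533, -, 87]
Lookup 890: h=10, probe 10,0,1 → found at 1.

3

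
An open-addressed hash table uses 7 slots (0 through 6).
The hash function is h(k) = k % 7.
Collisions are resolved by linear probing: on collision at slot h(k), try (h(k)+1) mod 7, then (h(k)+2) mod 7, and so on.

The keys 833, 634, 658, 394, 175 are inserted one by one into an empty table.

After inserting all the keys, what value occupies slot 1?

833 hashes to 0; slot 0 is free => place at 0.
634 hashes to 4; slot 4 is free => place at 4.
658 hashes to 0; 0 taken => place at 1.
394 hashes to 2; slot 2 is free => place at 2.
175 hashes to 0; 0,1,2 taken => place at 3.
Table: [833, 658, 394, 175, 634, —, —]

658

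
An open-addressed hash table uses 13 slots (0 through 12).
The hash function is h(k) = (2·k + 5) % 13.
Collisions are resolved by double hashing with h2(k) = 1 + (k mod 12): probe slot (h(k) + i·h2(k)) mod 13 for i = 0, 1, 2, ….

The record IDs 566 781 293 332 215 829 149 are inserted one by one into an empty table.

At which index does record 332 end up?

2

Insert 566: h=6, slot 6 empty -> index 6.
Insert 781: h=7, slot 7 empty -> index 7.
Insert 293: h=6, h2=6, slot 6 occupied -> index 12.
Insert 332: h=6, h2=9, slot 6 occupied -> index 2.
Insert 215: h=6, h2=12, slot 6 occupied -> index 5.
Insert 829: h=12, h2=2, slot 12 occupied -> index 1.
Insert 149: h=4, slot 4 empty -> index 4.
Table: [_, 829, 332, _, 149, 215, 566, 781, _, _, _, _, 293]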